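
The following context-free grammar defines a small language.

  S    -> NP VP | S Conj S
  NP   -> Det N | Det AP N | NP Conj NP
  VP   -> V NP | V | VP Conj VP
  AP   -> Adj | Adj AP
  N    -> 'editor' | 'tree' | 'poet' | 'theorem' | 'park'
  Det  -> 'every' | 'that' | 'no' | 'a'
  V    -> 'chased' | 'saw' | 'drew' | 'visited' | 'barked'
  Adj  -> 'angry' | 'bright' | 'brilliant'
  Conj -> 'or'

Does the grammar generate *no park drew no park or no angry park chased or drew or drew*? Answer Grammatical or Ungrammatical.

[S [S [NP [Det no] [N park]] [VP [V drew] [NP [Det no] [N park]]]] [Conj or] [S [NP [Det no] [AP [Adj angry]] [N park]] [VP [VP [V chased]] [Conj or] [VP [VP [V drew]] [Conj or] [VP [V drew]]]]]]
The bracketing above is licensed at every node by one of the given productions, with S at the root.

Grammatical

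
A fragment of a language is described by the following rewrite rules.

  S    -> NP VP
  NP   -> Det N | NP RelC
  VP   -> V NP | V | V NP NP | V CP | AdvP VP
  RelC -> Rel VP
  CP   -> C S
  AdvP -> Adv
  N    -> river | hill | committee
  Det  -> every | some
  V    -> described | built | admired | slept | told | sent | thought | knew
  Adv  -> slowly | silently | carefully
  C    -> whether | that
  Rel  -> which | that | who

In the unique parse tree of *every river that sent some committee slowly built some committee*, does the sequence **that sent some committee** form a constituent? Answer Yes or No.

Yes

[S [NP [NP [Det every] [N river]] [RelC [Rel that] [VP [V sent] [NP [Det some] [N committee]]]]] [VP [AdvP [Adv slowly]] [VP [V built] [NP [Det some] [N committee]]]]]
The words 'that sent some committee' are exhaustively dominated by a single RelC node (built by RelC → Rel VP), so they form a constituent.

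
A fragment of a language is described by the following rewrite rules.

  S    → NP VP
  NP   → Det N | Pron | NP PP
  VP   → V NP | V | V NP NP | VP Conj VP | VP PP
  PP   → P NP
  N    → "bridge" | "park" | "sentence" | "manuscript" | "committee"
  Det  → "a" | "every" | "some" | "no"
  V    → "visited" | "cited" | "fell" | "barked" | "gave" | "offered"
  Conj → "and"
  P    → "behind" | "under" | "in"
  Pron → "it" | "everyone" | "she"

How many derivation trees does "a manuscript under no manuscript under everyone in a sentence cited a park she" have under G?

5

Two of the 5 distinct bracketings:
[S [NP [NP [Det a] [N manuscript]] [PP [P under] [NP [NP [Det no] [N manuscript]] [PP [P under] [NP [NP [Pron everyone]] [PP [P in] [NP [Det a] [N sentence]]]]]]]] [VP [V cited] [NP [Det a] [N park]] [NP [Pron she]]]]
[S [NP [NP [Det a] [N manuscript]] [PP [P under] [NP [NP [NP [Det no] [N manuscript]] [PP [P under] [NP [Pron everyone]]]] [PP [P in] [NP [Det a] [N sentence]]]]]] [VP [V cited] [NP [Det a] [N park]] [NP [Pron she]]]]
The trees differ in how a recursive rule is bracketed over the same span.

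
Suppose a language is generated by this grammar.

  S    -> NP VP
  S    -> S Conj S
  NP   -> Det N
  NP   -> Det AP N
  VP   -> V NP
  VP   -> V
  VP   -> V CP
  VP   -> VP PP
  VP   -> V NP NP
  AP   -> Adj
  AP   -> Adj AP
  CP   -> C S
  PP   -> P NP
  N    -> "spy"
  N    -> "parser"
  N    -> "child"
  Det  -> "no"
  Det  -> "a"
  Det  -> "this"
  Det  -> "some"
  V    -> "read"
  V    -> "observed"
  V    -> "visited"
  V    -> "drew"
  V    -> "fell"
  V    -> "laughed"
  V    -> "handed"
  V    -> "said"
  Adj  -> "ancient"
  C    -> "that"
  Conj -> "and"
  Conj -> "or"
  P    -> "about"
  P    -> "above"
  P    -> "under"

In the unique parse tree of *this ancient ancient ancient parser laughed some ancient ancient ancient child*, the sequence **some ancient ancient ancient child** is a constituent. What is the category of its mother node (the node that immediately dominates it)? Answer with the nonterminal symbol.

[S [NP [Det this] [AP [Adj ancient] [AP [Adj ancient] [AP [Adj ancient]]]] [N parser]] [VP [V laughed] [NP [Det some] [AP [Adj ancient] [AP [Adj ancient] [AP [Adj ancient]]]] [N child]]]]
The span 'some ancient ancient ancient child' is the NP node built by NP → Det AP N.
Its mother is the VP built by VP → V NP.

VP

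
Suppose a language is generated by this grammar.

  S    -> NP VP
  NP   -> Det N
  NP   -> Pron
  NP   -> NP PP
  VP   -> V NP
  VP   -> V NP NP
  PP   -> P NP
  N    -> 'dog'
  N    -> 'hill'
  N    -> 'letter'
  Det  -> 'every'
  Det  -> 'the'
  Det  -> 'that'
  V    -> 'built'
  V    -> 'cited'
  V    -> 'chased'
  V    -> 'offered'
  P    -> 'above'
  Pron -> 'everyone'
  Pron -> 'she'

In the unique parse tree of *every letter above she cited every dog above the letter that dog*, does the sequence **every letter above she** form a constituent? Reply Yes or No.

Yes

[S [NP [NP [Det every] [N letter]] [PP [P above] [NP [Pron she]]]] [VP [V cited] [NP [NP [Det every] [N dog]] [PP [P above] [NP [Det the] [N letter]]]] [NP [Det that] [N dog]]]]
The words 'every letter above she' are exhaustively dominated by a single NP node (built by NP → NP PP), so they form a constituent.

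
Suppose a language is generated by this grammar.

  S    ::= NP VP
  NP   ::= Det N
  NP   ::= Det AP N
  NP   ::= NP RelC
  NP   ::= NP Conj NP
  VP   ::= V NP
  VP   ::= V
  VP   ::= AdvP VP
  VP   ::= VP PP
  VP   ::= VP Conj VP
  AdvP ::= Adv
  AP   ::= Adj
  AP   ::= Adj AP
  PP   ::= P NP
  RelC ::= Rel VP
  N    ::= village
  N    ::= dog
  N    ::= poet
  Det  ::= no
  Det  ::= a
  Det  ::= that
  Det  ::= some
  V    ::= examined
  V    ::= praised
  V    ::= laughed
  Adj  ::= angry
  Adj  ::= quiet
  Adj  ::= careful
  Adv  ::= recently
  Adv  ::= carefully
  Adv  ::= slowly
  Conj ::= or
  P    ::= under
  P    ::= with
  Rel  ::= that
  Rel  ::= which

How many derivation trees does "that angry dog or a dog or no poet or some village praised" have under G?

Two of the 5 distinct bracketings:
[S [NP [NP [Det that] [AP [Adj angry]] [N dog]] [Conj or] [NP [NP [Det a] [N dog]] [Conj or] [NP [NP [Det no] [N poet]] [Conj or] [NP [Det some] [N village]]]]] [VP [V praised]]]
[S [NP [NP [Det that] [AP [Adj angry]] [N dog]] [Conj or] [NP [NP [NP [Det a] [N dog]] [Conj or] [NP [Det no] [N poet]]] [Conj or] [NP [Det some] [N village]]]] [VP [V praised]]]
The trees differ in how a recursive rule is bracketed over the same span.

5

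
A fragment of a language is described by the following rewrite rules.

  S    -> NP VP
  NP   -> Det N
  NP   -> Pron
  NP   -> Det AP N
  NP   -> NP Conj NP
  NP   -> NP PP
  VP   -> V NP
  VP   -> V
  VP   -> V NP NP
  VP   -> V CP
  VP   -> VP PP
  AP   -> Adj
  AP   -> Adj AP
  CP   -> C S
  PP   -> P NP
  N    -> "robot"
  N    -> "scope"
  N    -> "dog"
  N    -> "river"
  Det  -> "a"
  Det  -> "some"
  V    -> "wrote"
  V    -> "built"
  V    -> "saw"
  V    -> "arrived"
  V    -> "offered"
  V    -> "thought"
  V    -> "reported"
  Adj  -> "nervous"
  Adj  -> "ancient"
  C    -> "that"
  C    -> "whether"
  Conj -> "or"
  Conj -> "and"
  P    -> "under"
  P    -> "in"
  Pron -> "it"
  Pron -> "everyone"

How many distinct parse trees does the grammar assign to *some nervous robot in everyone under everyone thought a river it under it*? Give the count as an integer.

Two of the 4 distinct bracketings:
[S [NP [NP [Det some] [AP [Adj nervous]] [N robot]] [PP [P in] [NP [NP [Pron everyone]] [PP [P under] [NP [Pron everyone]]]]]] [VP [V thought] [NP [Det a] [N river]] [NP [NP [Pron it]] [PP [P under] [NP [Pron it]]]]]]
[S [NP [NP [Det some] [AP [Adj nervous]] [N robot]] [PP [P in] [NP [NP [Pron everyone]] [PP [P under] [NP [Pron everyone]]]]]] [VP [VP [V thought] [NP [Det a] [N river]] [NP [Pron it]]] [PP [P under] [NP [Pron it]]]]]
The difference turns on whether VP → VP PP is used at the relevant span, versus an alternative expansion of VP.

4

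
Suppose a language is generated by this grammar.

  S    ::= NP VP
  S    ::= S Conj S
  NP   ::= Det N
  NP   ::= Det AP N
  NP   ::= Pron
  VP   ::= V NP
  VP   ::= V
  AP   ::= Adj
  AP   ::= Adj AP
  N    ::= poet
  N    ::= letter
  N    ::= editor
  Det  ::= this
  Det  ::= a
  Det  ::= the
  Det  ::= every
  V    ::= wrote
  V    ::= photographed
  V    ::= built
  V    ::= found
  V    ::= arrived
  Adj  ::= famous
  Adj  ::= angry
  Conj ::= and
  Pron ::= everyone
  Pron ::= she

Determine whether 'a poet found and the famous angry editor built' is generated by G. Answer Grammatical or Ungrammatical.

S
  S
    NP
      Det: a
      N: poet
    VP
      V: found
  Conj: and
  S
    NP
      Det: the
      AP
        Adj: famous
        AP
          Adj: angry
      N: editor
    VP
      V: built
Each bracket corresponds to one application of a listed rule, so the string is derivable from S.

Grammatical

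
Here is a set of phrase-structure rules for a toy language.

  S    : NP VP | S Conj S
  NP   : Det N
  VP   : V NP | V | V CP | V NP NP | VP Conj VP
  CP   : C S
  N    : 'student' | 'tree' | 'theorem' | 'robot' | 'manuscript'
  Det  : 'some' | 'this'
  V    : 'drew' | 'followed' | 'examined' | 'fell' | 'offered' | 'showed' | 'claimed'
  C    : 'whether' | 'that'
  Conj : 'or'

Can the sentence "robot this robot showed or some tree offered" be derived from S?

Ungrammatical

For S → NP VP, no prefix of the string parses as an NP. The alternative S rule S → S Conj S likewise has no satisfying split.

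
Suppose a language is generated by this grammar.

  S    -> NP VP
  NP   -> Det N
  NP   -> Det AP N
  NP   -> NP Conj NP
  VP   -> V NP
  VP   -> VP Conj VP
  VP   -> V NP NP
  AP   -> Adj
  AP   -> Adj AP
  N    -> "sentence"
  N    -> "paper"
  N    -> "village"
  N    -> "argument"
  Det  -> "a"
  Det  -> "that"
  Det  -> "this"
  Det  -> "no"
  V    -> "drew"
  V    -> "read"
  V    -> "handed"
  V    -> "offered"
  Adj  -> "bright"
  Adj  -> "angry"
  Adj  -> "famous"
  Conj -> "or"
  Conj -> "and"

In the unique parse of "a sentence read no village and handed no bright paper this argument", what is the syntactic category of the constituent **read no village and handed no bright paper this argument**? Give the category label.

VP

[S [NP [Det a] [N sentence]] [VP [VP [V read] [NP [Det no] [N village]]] [Conj and] [VP [V handed] [NP [Det no] [AP [Adj bright]] [N paper]] [NP [Det this] [N argument]]]]]
The span 'read no village and handed no bright paper this argument' is the VP node built by VP → VP Conj VP.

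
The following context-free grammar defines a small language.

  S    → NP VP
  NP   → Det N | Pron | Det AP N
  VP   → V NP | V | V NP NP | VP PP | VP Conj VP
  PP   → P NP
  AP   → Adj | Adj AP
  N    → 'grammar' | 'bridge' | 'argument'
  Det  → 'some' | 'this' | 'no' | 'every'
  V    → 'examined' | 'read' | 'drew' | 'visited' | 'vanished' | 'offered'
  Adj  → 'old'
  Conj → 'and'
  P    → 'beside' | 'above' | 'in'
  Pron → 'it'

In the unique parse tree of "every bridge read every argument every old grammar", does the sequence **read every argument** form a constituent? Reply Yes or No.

[S [NP [Det every] [N bridge]] [VP [V read] [NP [Det every] [N argument]] [NP [Det every] [AP [Adj old]] [N grammar]]]]
The smallest constituent containing 'read every argument' is the VP spanning 'read every argument every old grammar'; no single node in the tree dominates exactly the given words.

No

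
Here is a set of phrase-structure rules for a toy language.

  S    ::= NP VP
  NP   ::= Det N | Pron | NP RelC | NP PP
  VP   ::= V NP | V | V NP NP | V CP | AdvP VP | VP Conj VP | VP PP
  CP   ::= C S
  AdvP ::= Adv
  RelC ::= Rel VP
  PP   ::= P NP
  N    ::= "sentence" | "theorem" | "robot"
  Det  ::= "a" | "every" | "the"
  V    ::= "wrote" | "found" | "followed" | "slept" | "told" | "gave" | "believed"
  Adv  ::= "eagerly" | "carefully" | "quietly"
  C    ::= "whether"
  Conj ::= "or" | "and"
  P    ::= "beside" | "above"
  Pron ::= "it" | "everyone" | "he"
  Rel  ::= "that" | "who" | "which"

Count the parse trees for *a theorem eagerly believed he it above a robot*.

3

Two of the 3 distinct bracketings:
[S [NP [Det a] [N theorem]] [VP [AdvP [Adv eagerly]] [VP [V believed] [NP [Pron he]] [NP [NP [Pron it]] [PP [P above] [NP [Det a] [N robot]]]]]]]
[S [NP [Det a] [N theorem]] [VP [AdvP [Adv eagerly]] [VP [VP [V believed] [NP [Pron he]] [NP [Pron it]]] [PP [P above] [NP [Det a] [N robot]]]]]]
The difference turns on whether NP → NP PP is used at the relevant span, versus an alternative expansion of NP.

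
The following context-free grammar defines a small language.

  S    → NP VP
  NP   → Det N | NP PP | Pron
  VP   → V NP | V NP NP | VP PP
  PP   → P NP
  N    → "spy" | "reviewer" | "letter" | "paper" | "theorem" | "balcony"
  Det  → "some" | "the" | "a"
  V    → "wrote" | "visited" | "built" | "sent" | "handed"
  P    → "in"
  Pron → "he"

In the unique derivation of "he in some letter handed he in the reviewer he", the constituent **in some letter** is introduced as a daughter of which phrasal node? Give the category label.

NP

[S [NP [NP [Pron he]] [PP [P in] [NP [Det some] [N letter]]]] [VP [V handed] [NP [NP [Pron he]] [PP [P in] [NP [Det the] [N reviewer]]]] [NP [Pron he]]]]
The span 'in some letter' is the PP node built by PP → P NP.
Its mother is the NP built by NP → NP PP.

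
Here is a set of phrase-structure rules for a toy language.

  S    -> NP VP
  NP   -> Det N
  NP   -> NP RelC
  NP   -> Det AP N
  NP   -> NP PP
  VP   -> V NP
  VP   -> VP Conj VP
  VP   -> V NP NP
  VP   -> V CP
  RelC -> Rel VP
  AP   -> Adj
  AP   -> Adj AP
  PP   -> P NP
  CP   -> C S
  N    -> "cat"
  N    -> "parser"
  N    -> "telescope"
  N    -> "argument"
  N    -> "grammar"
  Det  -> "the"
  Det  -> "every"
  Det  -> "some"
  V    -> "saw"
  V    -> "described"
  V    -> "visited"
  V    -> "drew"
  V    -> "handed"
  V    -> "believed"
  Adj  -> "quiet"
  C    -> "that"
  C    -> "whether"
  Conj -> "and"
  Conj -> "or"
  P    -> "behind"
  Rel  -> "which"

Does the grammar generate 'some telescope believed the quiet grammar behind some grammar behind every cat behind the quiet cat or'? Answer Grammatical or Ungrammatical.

Ungrammatical

For S → NP VP, the only prefix that parses as NP is 'some telescope', but the remainder 'believed the quiet grammar behind some grammar behind every cat behind the quiet cat or' is not a VP under these rules.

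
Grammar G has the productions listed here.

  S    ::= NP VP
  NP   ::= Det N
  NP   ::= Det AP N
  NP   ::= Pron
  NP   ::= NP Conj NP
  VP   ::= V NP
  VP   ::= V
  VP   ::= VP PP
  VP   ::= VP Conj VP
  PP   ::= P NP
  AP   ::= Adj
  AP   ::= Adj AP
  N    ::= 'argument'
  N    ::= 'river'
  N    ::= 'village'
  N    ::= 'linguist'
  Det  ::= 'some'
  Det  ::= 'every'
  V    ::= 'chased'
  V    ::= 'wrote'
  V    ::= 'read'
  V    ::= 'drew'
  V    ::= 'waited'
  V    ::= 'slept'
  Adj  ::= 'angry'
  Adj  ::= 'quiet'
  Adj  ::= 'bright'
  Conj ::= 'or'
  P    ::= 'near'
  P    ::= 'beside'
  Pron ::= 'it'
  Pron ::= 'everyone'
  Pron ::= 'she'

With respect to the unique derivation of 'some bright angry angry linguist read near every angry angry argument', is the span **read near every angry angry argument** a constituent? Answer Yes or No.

Yes

[S [NP [Det some] [AP [Adj bright] [AP [Adj angry] [AP [Adj angry]]]] [N linguist]] [VP [VP [V read]] [PP [P near] [NP [Det every] [AP [Adj angry] [AP [Adj angry]]] [N argument]]]]]
The words 'read near every angry angry argument' are exhaustively dominated by a single VP node (built by VP → VP PP), so they form a constituent.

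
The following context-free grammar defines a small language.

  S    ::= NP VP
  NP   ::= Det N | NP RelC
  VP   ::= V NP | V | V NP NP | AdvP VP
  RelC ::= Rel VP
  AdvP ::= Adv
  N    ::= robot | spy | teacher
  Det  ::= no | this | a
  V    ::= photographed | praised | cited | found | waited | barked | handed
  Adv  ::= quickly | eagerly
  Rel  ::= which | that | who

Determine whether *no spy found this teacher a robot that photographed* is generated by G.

[S [NP [Det no] [N spy]] [VP [V found] [NP [Det this] [N teacher]] [NP [NP [Det a] [N robot]] [RelC [Rel that] [VP [V photographed]]]]]]
Every word is introduced by a lexical rule and the phrasal rules combine the resulting categories into a single S.

Grammatical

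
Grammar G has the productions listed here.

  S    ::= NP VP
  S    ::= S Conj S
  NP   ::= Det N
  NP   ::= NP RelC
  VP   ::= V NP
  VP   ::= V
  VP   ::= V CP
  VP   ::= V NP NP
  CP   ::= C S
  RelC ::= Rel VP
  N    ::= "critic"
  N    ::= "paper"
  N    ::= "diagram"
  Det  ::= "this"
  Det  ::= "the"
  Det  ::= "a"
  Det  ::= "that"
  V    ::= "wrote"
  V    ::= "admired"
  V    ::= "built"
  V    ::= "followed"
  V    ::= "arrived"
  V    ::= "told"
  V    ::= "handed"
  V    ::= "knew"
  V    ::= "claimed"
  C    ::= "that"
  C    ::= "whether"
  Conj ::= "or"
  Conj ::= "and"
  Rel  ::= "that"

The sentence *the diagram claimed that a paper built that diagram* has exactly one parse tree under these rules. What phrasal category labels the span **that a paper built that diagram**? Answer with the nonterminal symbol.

CP

S
  NP
    Det: the
    N: diagram
  VP
    V: claimed
    CP
      C: that
      S
        NP
          Det: a
          N: paper
        VP
          V: built
          NP
            Det: that
            N: diagram
The span 'that a paper built that diagram' is the CP node built by CP → C S.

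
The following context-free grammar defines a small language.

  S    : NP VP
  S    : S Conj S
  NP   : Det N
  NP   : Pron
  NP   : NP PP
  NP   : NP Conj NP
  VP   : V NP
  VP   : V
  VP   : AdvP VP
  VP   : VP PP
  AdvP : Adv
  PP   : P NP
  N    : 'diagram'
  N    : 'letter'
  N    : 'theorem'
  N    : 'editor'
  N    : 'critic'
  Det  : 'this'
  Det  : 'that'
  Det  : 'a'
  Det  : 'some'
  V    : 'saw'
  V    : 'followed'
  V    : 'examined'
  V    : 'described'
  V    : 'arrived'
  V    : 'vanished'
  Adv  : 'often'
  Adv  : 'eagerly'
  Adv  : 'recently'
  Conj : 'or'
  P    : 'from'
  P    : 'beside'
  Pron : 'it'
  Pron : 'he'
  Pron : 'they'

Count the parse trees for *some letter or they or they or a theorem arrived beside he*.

Two of the 5 distinct bracketings:
[S [NP [NP [Det some] [N letter]] [Conj or] [NP [NP [Pron they]] [Conj or] [NP [NP [Pron they]] [Conj or] [NP [Det a] [N theorem]]]]] [VP [VP [V arrived]] [PP [P beside] [NP [Pron he]]]]]
[S [NP [NP [Det some] [N letter]] [Conj or] [NP [NP [NP [Pron they]] [Conj or] [NP [Pron they]]] [Conj or] [NP [Det a] [N theorem]]]] [VP [VP [V arrived]] [PP [P beside] [NP [Pron he]]]]]
The trees differ in how a recursive rule is bracketed over the same span.

5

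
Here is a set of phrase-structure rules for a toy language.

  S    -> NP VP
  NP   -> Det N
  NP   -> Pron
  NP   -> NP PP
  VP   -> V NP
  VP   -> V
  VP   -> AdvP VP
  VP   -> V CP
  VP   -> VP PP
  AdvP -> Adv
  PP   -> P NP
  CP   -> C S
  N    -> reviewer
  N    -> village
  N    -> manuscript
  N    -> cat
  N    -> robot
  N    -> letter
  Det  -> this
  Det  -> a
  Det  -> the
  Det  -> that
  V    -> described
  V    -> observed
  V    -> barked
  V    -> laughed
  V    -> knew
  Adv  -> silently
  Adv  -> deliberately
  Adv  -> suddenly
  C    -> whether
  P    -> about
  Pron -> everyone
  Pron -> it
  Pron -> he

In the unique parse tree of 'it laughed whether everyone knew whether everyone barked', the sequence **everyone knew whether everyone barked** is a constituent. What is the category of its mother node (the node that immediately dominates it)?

[S [NP [Pron it]] [VP [V laughed] [CP [C whether] [S [NP [Pron everyone]] [VP [V knew] [CP [C whether] [S [NP [Pron everyone]] [VP [V barked]]]]]]]]]
The span 'everyone knew whether everyone barked' is the S node built by S → NP VP.
Its mother is the CP built by CP → C S.

CP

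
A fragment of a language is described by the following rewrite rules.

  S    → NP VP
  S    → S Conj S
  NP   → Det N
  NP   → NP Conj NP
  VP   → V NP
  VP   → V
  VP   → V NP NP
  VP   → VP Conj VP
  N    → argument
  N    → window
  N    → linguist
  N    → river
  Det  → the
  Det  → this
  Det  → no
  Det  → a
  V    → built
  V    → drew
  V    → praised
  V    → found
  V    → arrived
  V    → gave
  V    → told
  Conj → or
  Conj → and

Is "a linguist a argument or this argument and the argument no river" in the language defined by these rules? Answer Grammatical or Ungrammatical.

For S → NP VP, the only prefix that parses as NP is 'a linguist', but the remainder 'a argument or this argument and the argument no river' is not a VP under these rules. The alternative S rule S → S Conj S likewise has no satisfying split.

Ungrammatical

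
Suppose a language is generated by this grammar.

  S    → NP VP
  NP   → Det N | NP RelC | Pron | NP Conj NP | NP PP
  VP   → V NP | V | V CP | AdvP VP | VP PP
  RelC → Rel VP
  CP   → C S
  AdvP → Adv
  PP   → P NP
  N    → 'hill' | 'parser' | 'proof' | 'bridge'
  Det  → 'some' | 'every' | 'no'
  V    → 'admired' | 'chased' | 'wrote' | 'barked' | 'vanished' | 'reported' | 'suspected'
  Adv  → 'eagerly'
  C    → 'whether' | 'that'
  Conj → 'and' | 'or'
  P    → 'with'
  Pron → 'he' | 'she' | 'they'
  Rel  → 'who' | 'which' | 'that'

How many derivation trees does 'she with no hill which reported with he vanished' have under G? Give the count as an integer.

5

Two of the 5 distinct bracketings:
[S [NP [NP [NP [Pron she]] [PP [P with] [NP [Det no] [N hill]]]] [RelC [Rel which] [VP [VP [V reported]] [PP [P with] [NP [Pron he]]]]]] [VP [V vanished]]]
[S [NP [NP [Pron she]] [PP [P with] [NP [NP [Det no] [N hill]] [RelC [Rel which] [VP [VP [V reported]] [PP [P with] [NP [Pron he]]]]]]]] [VP [V vanished]]]
The trees differ in how a recursive rule is bracketed over the same span.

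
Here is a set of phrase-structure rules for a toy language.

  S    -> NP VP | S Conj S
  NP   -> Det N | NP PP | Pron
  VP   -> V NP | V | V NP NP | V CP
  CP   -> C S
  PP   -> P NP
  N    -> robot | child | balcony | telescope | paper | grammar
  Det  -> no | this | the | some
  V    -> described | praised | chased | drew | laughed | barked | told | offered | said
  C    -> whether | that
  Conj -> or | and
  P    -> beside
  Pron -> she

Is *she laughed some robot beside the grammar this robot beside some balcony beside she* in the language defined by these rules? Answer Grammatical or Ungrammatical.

S
  NP
    Pron: she
  VP
    V: laughed
    NP
      NP
        Det: some
        N: robot
      PP
        P: beside
        NP
          Det: the
          N: grammar
    NP
      NP
        Det: this
        N: robot
      PP
        P: beside
        NP
          NP
            Det: some
            N: balcony
          PP
            P: beside
            NP
              Pron: she
Each bracket corresponds to one application of a listed rule, so the string is derivable from S.

Grammatical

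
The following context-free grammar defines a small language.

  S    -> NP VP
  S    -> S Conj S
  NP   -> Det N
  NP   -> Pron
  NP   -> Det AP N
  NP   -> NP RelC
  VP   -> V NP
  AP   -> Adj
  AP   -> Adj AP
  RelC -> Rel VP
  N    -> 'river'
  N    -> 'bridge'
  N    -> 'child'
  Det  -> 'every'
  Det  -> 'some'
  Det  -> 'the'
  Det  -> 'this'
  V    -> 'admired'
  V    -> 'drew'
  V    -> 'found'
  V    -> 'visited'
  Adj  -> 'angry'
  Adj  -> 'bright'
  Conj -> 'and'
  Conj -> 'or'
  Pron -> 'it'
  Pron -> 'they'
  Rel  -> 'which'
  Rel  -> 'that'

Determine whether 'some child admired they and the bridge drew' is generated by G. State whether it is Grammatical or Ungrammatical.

Ungrammatical

For S → NP VP, the only prefix that parses as NP is 'some child', but the remainder 'admired they and the bridge drew' is not a VP under these rules. The alternative S rule S → S Conj S likewise has no satisfying split.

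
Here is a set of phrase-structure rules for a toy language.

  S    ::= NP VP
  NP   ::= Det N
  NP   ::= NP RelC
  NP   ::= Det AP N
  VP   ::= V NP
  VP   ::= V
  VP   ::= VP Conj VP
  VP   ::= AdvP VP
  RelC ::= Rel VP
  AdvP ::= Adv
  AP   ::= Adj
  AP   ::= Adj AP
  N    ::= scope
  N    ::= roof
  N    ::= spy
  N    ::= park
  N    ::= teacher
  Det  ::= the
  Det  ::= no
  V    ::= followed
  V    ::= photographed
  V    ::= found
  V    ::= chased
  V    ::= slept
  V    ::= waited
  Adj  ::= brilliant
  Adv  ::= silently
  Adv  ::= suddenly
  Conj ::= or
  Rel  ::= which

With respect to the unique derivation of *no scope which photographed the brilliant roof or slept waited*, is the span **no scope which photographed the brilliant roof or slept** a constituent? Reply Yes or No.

[S [NP [NP [Det no] [N scope]] [RelC [Rel which] [VP [VP [V photographed] [NP [Det the] [AP [Adj brilliant]] [N roof]]] [Conj or] [VP [V slept]]]]] [VP [V waited]]]
The words 'no scope which photographed the brilliant roof or slept' are exhaustively dominated by a single NP node (built by NP → NP RelC), so they form a constituent.

Yes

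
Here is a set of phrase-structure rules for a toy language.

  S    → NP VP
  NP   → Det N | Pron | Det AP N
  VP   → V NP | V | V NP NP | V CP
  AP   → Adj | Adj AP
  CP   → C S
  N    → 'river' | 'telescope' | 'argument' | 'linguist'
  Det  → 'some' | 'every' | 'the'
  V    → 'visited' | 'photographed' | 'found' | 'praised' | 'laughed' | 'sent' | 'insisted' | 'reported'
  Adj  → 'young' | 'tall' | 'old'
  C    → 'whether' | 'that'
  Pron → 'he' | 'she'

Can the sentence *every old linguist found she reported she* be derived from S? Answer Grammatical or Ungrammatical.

For S → NP VP, the only prefix that parses as NP is 'every old linguist', but the remainder 'found she reported she' is not a VP under these rules.

Ungrammatical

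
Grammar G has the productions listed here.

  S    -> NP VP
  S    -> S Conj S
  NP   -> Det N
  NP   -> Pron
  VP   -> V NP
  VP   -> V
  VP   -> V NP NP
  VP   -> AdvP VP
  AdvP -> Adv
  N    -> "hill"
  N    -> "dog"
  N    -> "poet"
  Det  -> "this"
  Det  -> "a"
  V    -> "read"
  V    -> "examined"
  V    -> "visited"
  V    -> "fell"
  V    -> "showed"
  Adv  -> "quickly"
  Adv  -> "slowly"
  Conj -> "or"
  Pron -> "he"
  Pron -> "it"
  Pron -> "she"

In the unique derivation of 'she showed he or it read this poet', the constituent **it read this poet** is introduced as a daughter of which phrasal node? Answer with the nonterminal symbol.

S

[S [S [NP [Pron she]] [VP [V showed] [NP [Pron he]]]] [Conj or] [S [NP [Pron it]] [VP [V read] [NP [Det this] [N poet]]]]]
The span 'it read this poet' is the S node built by S → NP VP.
Its mother is the S built by S → S Conj S.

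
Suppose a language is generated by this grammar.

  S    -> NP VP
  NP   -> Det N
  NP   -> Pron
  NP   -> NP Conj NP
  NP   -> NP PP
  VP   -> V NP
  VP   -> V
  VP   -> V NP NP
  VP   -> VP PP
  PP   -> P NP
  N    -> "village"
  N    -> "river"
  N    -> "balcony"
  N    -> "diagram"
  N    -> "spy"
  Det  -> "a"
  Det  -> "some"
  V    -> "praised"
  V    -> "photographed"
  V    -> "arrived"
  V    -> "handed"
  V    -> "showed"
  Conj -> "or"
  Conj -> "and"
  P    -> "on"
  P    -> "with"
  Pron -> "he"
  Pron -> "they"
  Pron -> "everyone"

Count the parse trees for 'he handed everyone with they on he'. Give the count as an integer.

Two of the 5 distinct bracketings:
[S [NP [Pron he]] [VP [V handed] [NP [NP [Pron everyone]] [PP [P with] [NP [NP [Pron they]] [PP [P on] [NP [Pron he]]]]]]]]
[S [NP [Pron he]] [VP [V handed] [NP [NP [NP [Pron everyone]] [PP [P with] [NP [Pron they]]]] [PP [P on] [NP [Pron he]]]]]]
The trees differ in how a recursive rule is bracketed over the same span.

5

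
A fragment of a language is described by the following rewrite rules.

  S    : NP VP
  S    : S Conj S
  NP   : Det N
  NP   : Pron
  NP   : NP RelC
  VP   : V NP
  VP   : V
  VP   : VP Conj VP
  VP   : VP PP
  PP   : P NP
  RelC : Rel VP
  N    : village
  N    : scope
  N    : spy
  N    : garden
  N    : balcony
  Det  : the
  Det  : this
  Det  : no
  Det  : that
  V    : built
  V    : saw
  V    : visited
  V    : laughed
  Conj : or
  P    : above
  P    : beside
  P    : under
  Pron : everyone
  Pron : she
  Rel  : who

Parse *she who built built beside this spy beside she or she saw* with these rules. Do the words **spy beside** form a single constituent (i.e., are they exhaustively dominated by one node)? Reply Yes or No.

[S [S [NP [NP [Pron she]] [RelC [Rel who] [VP [V built]]]] [VP [VP [VP [V built]] [PP [P beside] [NP [Det this] [N spy]]]] [PP [P beside] [NP [Pron she]]]]] [Conj or] [S [NP [Pron she]] [VP [V saw]]]]
The smallest constituent containing 'spy beside' is the VP spanning 'built beside this spy beside she'; no single node in the tree dominates exactly the given words.

No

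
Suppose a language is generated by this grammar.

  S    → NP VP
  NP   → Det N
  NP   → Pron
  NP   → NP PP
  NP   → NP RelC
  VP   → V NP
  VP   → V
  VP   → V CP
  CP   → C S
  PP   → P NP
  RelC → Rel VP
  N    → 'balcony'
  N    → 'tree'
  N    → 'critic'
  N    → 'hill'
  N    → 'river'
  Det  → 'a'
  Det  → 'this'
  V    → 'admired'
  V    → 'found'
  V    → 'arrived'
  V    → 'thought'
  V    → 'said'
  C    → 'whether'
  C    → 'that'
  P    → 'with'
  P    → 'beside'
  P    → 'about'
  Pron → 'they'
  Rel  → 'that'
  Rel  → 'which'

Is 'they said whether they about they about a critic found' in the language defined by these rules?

S
  NP
    Pron: they
  VP
    V: said
    CP
      C: whether
      S
        NP
          NP
            Pron: they
          PP
            P: about
            NP
              NP
                Pron: they
              PP
                P: about
                NP
                  Det: a
                  N: critic
        VP
          V: found
The bracketing above is licensed at every node by one of the given productions, with S at the root.

Grammatical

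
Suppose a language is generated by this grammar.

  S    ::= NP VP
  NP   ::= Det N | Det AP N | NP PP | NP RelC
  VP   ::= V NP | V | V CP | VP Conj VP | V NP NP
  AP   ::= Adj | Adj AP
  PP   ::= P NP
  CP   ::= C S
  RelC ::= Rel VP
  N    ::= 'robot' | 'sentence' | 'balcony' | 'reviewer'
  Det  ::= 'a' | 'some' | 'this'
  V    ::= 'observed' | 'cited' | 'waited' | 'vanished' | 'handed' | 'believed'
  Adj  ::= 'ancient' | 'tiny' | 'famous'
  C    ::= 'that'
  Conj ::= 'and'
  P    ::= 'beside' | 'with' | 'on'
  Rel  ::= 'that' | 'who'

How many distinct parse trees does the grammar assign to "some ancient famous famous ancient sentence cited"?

[S [NP [Det some] [AP [Adj ancient] [AP [Adj famous] [AP [Adj famous] [AP [Adj ancient]]]]] [N sentence]] [VP [V cited]]]
No rule offers an alternative attachment or grouping for any span, so this is the only derivation.

1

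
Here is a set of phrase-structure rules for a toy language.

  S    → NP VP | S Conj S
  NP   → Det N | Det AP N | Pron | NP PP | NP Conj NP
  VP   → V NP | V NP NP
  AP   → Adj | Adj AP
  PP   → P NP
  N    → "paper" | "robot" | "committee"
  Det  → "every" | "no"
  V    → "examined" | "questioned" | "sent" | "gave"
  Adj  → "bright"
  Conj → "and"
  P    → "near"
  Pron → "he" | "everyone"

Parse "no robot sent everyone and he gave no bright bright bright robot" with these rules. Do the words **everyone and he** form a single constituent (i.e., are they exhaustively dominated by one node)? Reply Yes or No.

[S [S [NP [Det no] [N robot]] [VP [V sent] [NP [Pron everyone]]]] [Conj and] [S [NP [Pron he]] [VP [V gave] [NP [Det no] [AP [Adj bright] [AP [Adj bright] [AP [Adj bright]]]] [N robot]]]]]
The smallest constituent containing 'everyone and he' is the S spanning 'no robot sent everyone and he gave no bright bright bright robot'; no single node in the tree dominates exactly the given words.

No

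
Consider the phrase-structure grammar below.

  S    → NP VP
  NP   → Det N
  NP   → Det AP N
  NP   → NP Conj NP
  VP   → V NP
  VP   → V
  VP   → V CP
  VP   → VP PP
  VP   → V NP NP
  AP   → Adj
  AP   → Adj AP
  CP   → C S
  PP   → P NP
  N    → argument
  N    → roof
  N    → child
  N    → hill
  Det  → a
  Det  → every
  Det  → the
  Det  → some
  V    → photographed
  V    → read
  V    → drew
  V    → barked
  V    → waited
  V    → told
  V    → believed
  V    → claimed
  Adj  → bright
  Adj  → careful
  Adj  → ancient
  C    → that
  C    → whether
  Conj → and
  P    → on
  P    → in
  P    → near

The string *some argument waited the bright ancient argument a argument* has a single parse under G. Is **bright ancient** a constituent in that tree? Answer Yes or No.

Yes

[S [NP [Det some] [N argument]] [VP [V waited] [NP [Det the] [AP [Adj bright] [AP [Adj ancient]]] [N argument]] [NP [Det a] [N argument]]]]
The words 'bright ancient' are exhaustively dominated by a single AP node (built by AP → Adj AP), so they form a constituent.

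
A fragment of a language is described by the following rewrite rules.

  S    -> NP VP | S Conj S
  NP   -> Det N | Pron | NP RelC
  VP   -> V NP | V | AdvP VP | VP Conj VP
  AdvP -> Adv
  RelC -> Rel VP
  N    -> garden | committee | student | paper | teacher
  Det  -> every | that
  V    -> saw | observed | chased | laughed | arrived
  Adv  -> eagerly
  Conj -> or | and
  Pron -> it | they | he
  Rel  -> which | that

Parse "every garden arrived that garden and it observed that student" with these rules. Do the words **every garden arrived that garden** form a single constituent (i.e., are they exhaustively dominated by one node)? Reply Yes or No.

Yes

[S [S [NP [Det every] [N garden]] [VP [V arrived] [NP [Det that] [N garden]]]] [Conj and] [S [NP [Pron it]] [VP [V observed] [NP [Det that] [N student]]]]]
The words 'every garden arrived that garden' are exhaustively dominated by a single S node (built by S → NP VP), so they form a constituent.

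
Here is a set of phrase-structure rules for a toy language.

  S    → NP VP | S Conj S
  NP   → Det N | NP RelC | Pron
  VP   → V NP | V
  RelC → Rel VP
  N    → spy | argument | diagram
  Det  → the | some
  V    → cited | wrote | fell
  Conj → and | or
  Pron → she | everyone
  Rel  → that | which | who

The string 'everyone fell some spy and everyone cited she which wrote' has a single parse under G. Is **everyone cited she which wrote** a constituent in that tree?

[S [S [NP [Pron everyone]] [VP [V fell] [NP [Det some] [N spy]]]] [Conj and] [S [NP [Pron everyone]] [VP [V cited] [NP [NP [Pron she]] [RelC [Rel which] [VP [V wrote]]]]]]]
The words 'everyone cited she which wrote' are exhaustively dominated by a single S node (built by S → NP VP), so they form a constituent.

Yes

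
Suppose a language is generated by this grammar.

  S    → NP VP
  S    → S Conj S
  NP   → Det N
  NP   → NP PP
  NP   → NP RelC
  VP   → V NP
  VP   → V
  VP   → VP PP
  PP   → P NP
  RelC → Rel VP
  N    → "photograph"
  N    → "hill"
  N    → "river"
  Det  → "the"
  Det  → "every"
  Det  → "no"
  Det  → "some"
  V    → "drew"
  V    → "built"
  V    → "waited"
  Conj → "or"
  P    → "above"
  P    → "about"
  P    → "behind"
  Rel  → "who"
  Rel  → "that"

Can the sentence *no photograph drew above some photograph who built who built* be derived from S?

Grammatical

S
  NP
    Det: no
    N: photograph
  VP
    VP
      V: drew
    PP
      P: above
      NP
        NP
          NP
            Det: some
            N: photograph
          RelC
            Rel: who
            VP
              V: built
        RelC
          Rel: who
          VP
            V: built
Each bracket corresponds to one application of a listed rule, so the string is derivable from S.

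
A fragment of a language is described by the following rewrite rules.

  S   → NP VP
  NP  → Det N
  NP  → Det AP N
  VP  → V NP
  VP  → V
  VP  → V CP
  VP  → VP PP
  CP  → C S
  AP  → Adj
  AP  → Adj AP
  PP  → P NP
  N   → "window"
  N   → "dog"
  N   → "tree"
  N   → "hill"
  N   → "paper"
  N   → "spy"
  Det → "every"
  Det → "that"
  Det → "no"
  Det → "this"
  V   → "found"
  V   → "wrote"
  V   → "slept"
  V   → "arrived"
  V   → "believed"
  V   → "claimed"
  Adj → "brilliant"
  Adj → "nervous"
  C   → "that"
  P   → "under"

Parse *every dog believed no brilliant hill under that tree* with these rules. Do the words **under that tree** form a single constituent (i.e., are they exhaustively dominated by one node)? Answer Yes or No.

Yes

[S [NP [Det every] [N dog]] [VP [VP [V believed] [NP [Det no] [AP [Adj brilliant]] [N hill]]] [PP [P under] [NP [Det that] [N tree]]]]]
The words 'under that tree' are exhaustively dominated by a single PP node (built by PP → P NP), so they form a constituent.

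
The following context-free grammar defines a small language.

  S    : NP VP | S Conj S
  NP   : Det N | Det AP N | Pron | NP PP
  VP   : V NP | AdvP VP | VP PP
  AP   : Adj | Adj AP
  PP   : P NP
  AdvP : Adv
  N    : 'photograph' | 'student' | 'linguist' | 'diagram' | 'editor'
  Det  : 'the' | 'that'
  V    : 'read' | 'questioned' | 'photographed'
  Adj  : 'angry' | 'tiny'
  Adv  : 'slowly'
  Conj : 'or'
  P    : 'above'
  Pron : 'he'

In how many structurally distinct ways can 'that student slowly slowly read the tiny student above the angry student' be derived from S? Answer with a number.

Two of the 4 distinct bracketings:
[S [NP [Det that] [N student]] [VP [AdvP [Adv slowly]] [VP [AdvP [Adv slowly]] [VP [V read] [NP [NP [Det the] [AP [Adj tiny]] [N student]] [PP [P above] [NP [Det the] [AP [Adj angry]] [N student]]]]]]]]
[S [NP [Det that] [N student]] [VP [AdvP [Adv slowly]] [VP [AdvP [Adv slowly]] [VP [VP [V read] [NP [Det the] [AP [Adj tiny]] [N student]]] [PP [P above] [NP [Det the] [AP [Adj angry]] [N student]]]]]]]
The difference turns on whether NP → NP PP is used at the relevant span, versus an alternative expansion of NP.

4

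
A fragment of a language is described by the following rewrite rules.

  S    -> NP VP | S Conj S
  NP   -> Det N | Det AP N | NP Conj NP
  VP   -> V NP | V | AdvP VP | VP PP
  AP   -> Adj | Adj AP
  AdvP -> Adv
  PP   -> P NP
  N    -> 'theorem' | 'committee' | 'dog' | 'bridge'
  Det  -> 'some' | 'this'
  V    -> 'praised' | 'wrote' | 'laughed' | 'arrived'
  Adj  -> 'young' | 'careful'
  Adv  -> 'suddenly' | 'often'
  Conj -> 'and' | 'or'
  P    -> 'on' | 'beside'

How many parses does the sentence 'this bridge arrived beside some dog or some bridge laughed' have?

[S [S [NP [Det this] [N bridge]] [VP [VP [V arrived]] [PP [P beside] [NP [Det some] [N dog]]]]] [Conj or] [S [NP [Det some] [N bridge]] [VP [V laughed]]]]
No rule offers an alternative attachment or grouping for any span, so this is the only derivation.

1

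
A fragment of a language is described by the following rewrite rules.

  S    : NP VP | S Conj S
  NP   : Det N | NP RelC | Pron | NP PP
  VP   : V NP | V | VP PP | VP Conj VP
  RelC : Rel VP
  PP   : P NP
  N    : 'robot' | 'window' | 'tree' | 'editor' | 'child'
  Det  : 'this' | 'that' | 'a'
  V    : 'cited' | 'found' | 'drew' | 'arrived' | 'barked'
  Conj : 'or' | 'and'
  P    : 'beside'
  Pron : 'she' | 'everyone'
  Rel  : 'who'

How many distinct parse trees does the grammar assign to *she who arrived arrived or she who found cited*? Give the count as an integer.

[S [S [NP [NP [Pron she]] [RelC [Rel who] [VP [V arrived]]]] [VP [V arrived]]] [Conj or] [S [NP [NP [Pron she]] [RelC [Rel who] [VP [V found]]]] [VP [V cited]]]]
No rule offers an alternative attachment or grouping for any span, so this is the only derivation.

1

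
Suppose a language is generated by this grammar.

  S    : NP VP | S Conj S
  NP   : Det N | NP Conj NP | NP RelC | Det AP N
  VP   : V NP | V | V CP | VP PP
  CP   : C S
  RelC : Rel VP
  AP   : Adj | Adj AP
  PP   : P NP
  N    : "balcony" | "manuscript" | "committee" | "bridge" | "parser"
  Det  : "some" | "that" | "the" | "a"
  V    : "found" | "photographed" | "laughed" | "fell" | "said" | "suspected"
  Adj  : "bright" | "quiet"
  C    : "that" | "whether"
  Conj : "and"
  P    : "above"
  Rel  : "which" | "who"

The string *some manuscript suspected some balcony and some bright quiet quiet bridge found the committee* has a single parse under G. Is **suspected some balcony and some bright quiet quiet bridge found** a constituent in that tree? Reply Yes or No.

No

[S [S [NP [Det some] [N manuscript]] [VP [V suspected] [NP [Det some] [N balcony]]]] [Conj and] [S [NP [Det some] [AP [Adj bright] [AP [Adj quiet] [AP [Adj quiet]]]] [N bridge]] [VP [V found] [NP [Det the] [N committee]]]]]
The smallest constituent containing 'suspected some balcony and some bright quiet quiet bridge found' is the S spanning 'some manuscript suspected some balcony and some bright quiet quiet bridge found the committee'; no single node in the tree dominates exactly the given words.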